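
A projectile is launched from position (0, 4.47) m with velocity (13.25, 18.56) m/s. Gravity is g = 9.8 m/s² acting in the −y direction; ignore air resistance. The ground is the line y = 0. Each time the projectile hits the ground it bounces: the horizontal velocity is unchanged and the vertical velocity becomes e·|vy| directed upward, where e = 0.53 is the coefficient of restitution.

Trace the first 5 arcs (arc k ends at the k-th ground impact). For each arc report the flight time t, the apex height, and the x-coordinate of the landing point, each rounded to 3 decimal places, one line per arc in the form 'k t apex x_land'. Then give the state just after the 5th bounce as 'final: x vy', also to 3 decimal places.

1 4.015 22.045 53.198
2 2.248 6.192 82.989
3 1.192 1.739 98.778
4 0.632 0.489 107.146
5 0.335 0.137 111.581
final: 111.581 0.869

Arc 1: start y=4.470, vy=18.560 → t=4.015, apex=22.045, x_land=53.198, impact vy=-20.787
  bounce: vy ← 0.53·20.787 = 11.017
Arc 2: start y=0.000, vy=11.017 → t=2.248, apex=6.192, x_land=82.989, impact vy=-11.017
  bounce: vy ← 0.53·11.017 = 5.839
Arc 3: start y=0.000, vy=5.839 → t=1.192, apex=1.739, x_land=98.778, impact vy=-5.839
  bounce: vy ← 0.53·5.839 = 3.095
Arc 4: start y=0.000, vy=3.095 → t=0.632, apex=0.489, x_land=107.146, impact vy=-3.095
  bounce: vy ← 0.53·3.095 = 1.640
Arc 5: start y=0.000, vy=1.640 → t=0.335, apex=0.137, x_land=111.581, impact vy=-1.640
  bounce: vy ← 0.53·1.640 = 0.869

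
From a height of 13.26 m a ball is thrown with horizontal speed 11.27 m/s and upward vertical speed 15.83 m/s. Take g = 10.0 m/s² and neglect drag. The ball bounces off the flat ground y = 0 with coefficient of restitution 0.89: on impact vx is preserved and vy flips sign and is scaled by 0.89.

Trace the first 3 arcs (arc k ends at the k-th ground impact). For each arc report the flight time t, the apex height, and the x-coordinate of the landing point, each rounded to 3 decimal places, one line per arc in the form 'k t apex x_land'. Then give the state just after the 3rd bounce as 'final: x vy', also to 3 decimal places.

1 3.854 25.789 43.436
2 4.043 20.428 88.995
3 3.598 16.181 129.543
final: 129.543 16.011

Arc 1: start y=13.260, vy=15.830 → t=3.854, apex=25.789, x_land=43.436, impact vy=-22.711
  bounce: vy ← 0.89·22.711 = 20.213
Arc 2: start y=0.000, vy=20.213 → t=4.043, apex=20.428, x_land=88.995, impact vy=-20.213
  bounce: vy ← 0.89·20.213 = 17.989
Arc 3: start y=0.000, vy=17.989 → t=3.598, apex=16.181, x_land=129.543, impact vy=-17.989
  bounce: vy ← 0.89·17.989 = 16.011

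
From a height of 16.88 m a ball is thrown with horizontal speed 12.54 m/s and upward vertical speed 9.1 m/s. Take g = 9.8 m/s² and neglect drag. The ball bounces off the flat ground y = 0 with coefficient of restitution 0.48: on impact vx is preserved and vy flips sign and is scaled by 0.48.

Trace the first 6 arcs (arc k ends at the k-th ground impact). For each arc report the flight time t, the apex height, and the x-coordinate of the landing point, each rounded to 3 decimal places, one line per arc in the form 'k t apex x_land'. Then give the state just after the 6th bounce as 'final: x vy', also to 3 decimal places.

Arc 1: start y=16.880, vy=9.100 → t=3.004, apex=21.105, x_land=37.669, impact vy=-20.339
  bounce: vy ← 0.48·20.339 = 9.763
Arc 2: start y=0.000, vy=9.763 → t=1.992, apex=4.863, x_land=62.653, impact vy=-9.763
  bounce: vy ← 0.48·9.763 = 4.686
Arc 3: start y=0.000, vy=4.686 → t=0.956, apex=1.120, x_land=74.646, impact vy=-4.686
  bounce: vy ← 0.48·4.686 = 2.249
Arc 4: start y=0.000, vy=2.249 → t=0.459, apex=0.258, x_land=80.402, impact vy=-2.249
  bounce: vy ← 0.48·2.249 = 1.080
Arc 5: start y=0.000, vy=1.080 → t=0.220, apex=0.059, x_land=83.165, impact vy=-1.080
  bounce: vy ← 0.48·1.080 = 0.518
Arc 6: start y=0.000, vy=0.518 → t=0.106, apex=0.014, x_land=84.491, impact vy=-0.518
  bounce: vy ← 0.48·0.518 = 0.249

1 3.004 21.105 37.669
2 1.992 4.863 62.653
3 0.956 1.120 74.646
4 0.459 0.258 80.402
5 0.220 0.059 83.165
6 0.106 0.014 84.491
final: 84.491 0.249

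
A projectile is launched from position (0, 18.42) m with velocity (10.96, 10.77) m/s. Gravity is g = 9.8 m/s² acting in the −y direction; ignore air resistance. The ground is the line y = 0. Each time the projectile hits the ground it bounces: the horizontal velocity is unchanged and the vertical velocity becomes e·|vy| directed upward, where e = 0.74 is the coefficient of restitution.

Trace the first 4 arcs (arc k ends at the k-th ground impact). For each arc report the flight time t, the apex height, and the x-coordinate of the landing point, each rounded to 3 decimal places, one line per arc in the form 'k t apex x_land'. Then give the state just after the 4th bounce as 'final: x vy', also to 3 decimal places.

1 3.328 24.338 36.471
2 3.298 13.327 72.622
3 2.441 7.298 99.373
4 1.806 3.996 119.169
final: 119.169 6.549

Arc 1: start y=18.420, vy=10.770 → t=3.328, apex=24.338, x_land=36.471, impact vy=-21.841
  bounce: vy ← 0.74·21.841 = 16.162
Arc 2: start y=0.000, vy=16.162 → t=3.298, apex=13.327, x_land=72.622, impact vy=-16.162
  bounce: vy ← 0.74·16.162 = 11.960
Arc 3: start y=0.000, vy=11.960 → t=2.441, apex=7.298, x_land=99.373, impact vy=-11.960
  bounce: vy ← 0.74·11.960 = 8.850
Arc 4: start y=0.000, vy=8.850 → t=1.806, apex=3.996, x_land=119.169, impact vy=-8.850
  bounce: vy ← 0.74·8.850 = 6.549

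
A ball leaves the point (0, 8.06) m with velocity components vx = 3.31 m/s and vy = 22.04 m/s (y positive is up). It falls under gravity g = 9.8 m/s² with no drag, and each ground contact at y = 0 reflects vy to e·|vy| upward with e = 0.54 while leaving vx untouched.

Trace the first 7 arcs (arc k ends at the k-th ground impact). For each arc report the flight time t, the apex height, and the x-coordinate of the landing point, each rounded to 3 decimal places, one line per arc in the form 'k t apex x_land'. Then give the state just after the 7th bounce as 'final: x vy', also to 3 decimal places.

1 4.838 32.844 16.014
2 2.796 9.577 25.269
3 1.510 2.793 30.266
4 0.815 0.814 32.965
5 0.440 0.237 34.423
6 0.238 0.069 35.210
7 0.128 0.020 35.635
final: 35.635 0.340

Arc 1: start y=8.060, vy=22.040 → t=4.838, apex=32.844, x_land=16.014, impact vy=-25.372
  bounce: vy ← 0.54·25.372 = 13.701
Arc 2: start y=0.000, vy=13.701 → t=2.796, apex=9.577, x_land=25.269, impact vy=-13.701
  bounce: vy ← 0.54·13.701 = 7.398
Arc 3: start y=0.000, vy=7.398 → t=1.510, apex=2.793, x_land=30.266, impact vy=-7.398
  bounce: vy ← 0.54·7.398 = 3.995
Arc 4: start y=0.000, vy=3.995 → t=0.815, apex=0.814, x_land=32.965, impact vy=-3.995
  bounce: vy ← 0.54·3.995 = 2.157
Arc 5: start y=0.000, vy=2.157 → t=0.440, apex=0.237, x_land=34.423, impact vy=-2.157
  bounce: vy ← 0.54·2.157 = 1.165
Arc 6: start y=0.000, vy=1.165 → t=0.238, apex=0.069, x_land=35.210, impact vy=-1.165
  bounce: vy ← 0.54·1.165 = 0.629
Arc 7: start y=0.000, vy=0.629 → t=0.128, apex=0.020, x_land=35.635, impact vy=-0.629
  bounce: vy ← 0.54·0.629 = 0.340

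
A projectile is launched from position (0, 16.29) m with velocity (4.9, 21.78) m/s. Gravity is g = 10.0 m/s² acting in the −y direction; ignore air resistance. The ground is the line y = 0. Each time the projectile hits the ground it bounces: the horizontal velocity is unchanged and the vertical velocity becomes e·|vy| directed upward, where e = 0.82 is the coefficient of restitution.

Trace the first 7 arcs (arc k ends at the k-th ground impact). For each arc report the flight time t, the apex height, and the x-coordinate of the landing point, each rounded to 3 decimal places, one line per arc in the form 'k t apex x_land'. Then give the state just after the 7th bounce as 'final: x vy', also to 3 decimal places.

Arc 1: start y=16.290, vy=21.780 → t=5.007, apex=40.008, x_land=24.533, impact vy=-28.287
  bounce: vy ← 0.82·28.287 = 23.196
Arc 2: start y=0.000, vy=23.196 → t=4.639, apex=26.902, x_land=47.265, impact vy=-23.196
  bounce: vy ← 0.82·23.196 = 19.020
Arc 3: start y=0.000, vy=19.020 → t=3.804, apex=18.089, x_land=65.905, impact vy=-19.020
  bounce: vy ← 0.82·19.020 = 15.597
Arc 4: start y=0.000, vy=15.597 → t=3.119, apex=12.163, x_land=81.189, impact vy=-15.597
  bounce: vy ← 0.82·15.597 = 12.789
Arc 5: start y=0.000, vy=12.789 → t=2.558, apex=8.178, x_land=93.723, impact vy=-12.789
  bounce: vy ← 0.82·12.789 = 10.487
Arc 6: start y=0.000, vy=10.487 → t=2.097, apex=5.499, x_land=104.000, impact vy=-10.487
  bounce: vy ← 0.82·10.487 = 8.600
Arc 7: start y=0.000, vy=8.600 → t=1.720, apex=3.698, x_land=112.428, impact vy=-8.600
  bounce: vy ← 0.82·8.600 = 7.052

1 5.007 40.008 24.533
2 4.639 26.902 47.265
3 3.804 18.089 65.905
4 3.119 12.163 81.189
5 2.558 8.178 93.723
6 2.097 5.499 104.000
7 1.720 3.698 112.428
final: 112.428 7.052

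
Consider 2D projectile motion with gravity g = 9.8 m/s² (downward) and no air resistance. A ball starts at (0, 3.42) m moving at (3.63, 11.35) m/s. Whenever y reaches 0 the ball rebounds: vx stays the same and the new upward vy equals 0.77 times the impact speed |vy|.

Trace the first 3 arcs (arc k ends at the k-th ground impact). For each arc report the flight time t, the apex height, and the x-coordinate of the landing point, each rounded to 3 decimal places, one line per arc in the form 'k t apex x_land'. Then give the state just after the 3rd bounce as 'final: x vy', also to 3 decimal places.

1 2.586 9.993 9.388
2 2.199 5.925 17.371
3 1.693 3.513 23.518
final: 23.518 6.389

Arc 1: start y=3.420, vy=11.350 → t=2.586, apex=9.993, x_land=9.388, impact vy=-13.995
  bounce: vy ← 0.77·13.995 = 10.776
Arc 2: start y=0.000, vy=10.776 → t=2.199, apex=5.925, x_land=17.371, impact vy=-10.776
  bounce: vy ← 0.77·10.776 = 8.298
Arc 3: start y=0.000, vy=8.298 → t=1.693, apex=3.513, x_land=23.518, impact vy=-8.298
  bounce: vy ← 0.77·8.298 = 6.389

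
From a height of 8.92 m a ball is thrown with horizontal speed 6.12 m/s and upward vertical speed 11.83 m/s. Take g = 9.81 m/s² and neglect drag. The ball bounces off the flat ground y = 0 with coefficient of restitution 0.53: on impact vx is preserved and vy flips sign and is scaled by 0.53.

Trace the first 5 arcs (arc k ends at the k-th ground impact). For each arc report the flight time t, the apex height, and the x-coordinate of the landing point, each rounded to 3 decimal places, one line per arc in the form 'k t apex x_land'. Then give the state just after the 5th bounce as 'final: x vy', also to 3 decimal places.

Arc 1: start y=8.920, vy=11.830 → t=3.015, apex=16.053, x_land=18.452, impact vy=-17.747
  bounce: vy ← 0.53·17.747 = 9.406
Arc 2: start y=0.000, vy=9.406 → t=1.918, apex=4.509, x_land=30.188, impact vy=-9.406
  bounce: vy ← 0.53·9.406 = 4.985
Arc 3: start y=0.000, vy=4.985 → t=1.016, apex=1.267, x_land=36.408, impact vy=-4.985
  bounce: vy ← 0.53·4.985 = 2.642
Arc 4: start y=0.000, vy=2.642 → t=0.539, apex=0.356, x_land=39.704, impact vy=-2.642
  bounce: vy ← 0.53·2.642 = 1.400
Arc 5: start y=0.000, vy=1.400 → t=0.285, apex=0.100, x_land=41.451, impact vy=-1.400
  bounce: vy ← 0.53·1.400 = 0.742

1 3.015 16.053 18.452
2 1.918 4.509 30.188
3 1.016 1.267 36.408
4 0.539 0.356 39.704
5 0.285 0.100 41.451
final: 41.451 0.742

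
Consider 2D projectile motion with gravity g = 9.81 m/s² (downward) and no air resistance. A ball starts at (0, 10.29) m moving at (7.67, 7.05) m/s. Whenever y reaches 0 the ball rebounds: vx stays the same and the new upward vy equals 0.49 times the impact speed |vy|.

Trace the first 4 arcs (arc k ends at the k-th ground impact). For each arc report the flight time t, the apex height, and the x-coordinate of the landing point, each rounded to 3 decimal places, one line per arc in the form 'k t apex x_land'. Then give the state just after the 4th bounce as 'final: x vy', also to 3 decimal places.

1 2.336 12.823 17.914
2 1.585 3.079 30.067
3 0.776 0.739 36.022
4 0.380 0.177 38.940
final: 38.940 0.914

Arc 1: start y=10.290, vy=7.050 → t=2.336, apex=12.823, x_land=17.914, impact vy=-15.862
  bounce: vy ← 0.49·15.862 = 7.772
Arc 2: start y=0.000, vy=7.772 → t=1.585, apex=3.079, x_land=30.067, impact vy=-7.772
  bounce: vy ← 0.49·7.772 = 3.808
Arc 3: start y=0.000, vy=3.808 → t=0.776, apex=0.739, x_land=36.022, impact vy=-3.808
  bounce: vy ← 0.49·3.808 = 1.866
Arc 4: start y=0.000, vy=1.866 → t=0.380, apex=0.177, x_land=38.940, impact vy=-1.866
  bounce: vy ← 0.49·1.866 = 0.914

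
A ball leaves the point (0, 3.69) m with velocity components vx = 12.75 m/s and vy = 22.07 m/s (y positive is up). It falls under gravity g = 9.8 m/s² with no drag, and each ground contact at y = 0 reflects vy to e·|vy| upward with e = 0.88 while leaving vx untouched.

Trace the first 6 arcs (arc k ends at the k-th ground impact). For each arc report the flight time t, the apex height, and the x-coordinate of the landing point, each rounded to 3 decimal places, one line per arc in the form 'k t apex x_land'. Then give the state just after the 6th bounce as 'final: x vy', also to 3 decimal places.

1 4.665 28.541 59.485
2 4.248 22.102 113.643
3 3.738 17.116 161.302
4 3.289 13.255 203.242
5 2.895 10.264 240.149
6 2.547 7.949 272.627
final: 272.627 10.984

Arc 1: start y=3.690, vy=22.070 → t=4.665, apex=28.541, x_land=59.485, impact vy=-23.652
  bounce: vy ← 0.88·23.652 = 20.814
Arc 2: start y=0.000, vy=20.814 → t=4.248, apex=22.102, x_land=113.643, impact vy=-20.814
  bounce: vy ← 0.88·20.814 = 18.316
Arc 3: start y=0.000, vy=18.316 → t=3.738, apex=17.116, x_land=161.302, impact vy=-18.316
  bounce: vy ← 0.88·18.316 = 16.118
Arc 4: start y=0.000, vy=16.118 → t=3.289, apex=13.255, x_land=203.242, impact vy=-16.118
  bounce: vy ← 0.88·16.118 = 14.184
Arc 5: start y=0.000, vy=14.184 → t=2.895, apex=10.264, x_land=240.149, impact vy=-14.184
  bounce: vy ← 0.88·14.184 = 12.482
Arc 6: start y=0.000, vy=12.482 → t=2.547, apex=7.949, x_land=272.627, impact vy=-12.482
  bounce: vy ← 0.88·12.482 = 10.984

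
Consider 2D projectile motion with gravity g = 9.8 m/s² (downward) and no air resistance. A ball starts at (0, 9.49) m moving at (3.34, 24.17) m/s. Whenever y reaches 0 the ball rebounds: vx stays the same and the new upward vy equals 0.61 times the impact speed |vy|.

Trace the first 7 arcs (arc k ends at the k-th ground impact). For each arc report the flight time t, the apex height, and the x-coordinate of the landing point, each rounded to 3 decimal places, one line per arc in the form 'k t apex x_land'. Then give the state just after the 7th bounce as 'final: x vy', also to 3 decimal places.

1 5.298 39.296 17.696
2 3.455 14.622 29.235
3 2.107 5.441 36.274
4 1.286 2.025 40.568
5 0.784 0.753 43.187
6 0.478 0.280 44.785
7 0.292 0.104 45.760
final: 45.760 0.872

Arc 1: start y=9.490, vy=24.170 → t=5.298, apex=39.296, x_land=17.696, impact vy=-27.752
  bounce: vy ← 0.61·27.752 = 16.929
Arc 2: start y=0.000, vy=16.929 → t=3.455, apex=14.622, x_land=29.235, impact vy=-16.929
  bounce: vy ← 0.61·16.929 = 10.327
Arc 3: start y=0.000, vy=10.327 → t=2.107, apex=5.441, x_land=36.274, impact vy=-10.327
  bounce: vy ← 0.61·10.327 = 6.299
Arc 4: start y=0.000, vy=6.299 → t=1.286, apex=2.025, x_land=40.568, impact vy=-6.299
  bounce: vy ← 0.61·6.299 = 3.843
Arc 5: start y=0.000, vy=3.843 → t=0.784, apex=0.753, x_land=43.187, impact vy=-3.843
  bounce: vy ← 0.61·3.843 = 2.344
Arc 6: start y=0.000, vy=2.344 → t=0.478, apex=0.280, x_land=44.785, impact vy=-2.344
  bounce: vy ← 0.61·2.344 = 1.430
Arc 7: start y=0.000, vy=1.430 → t=0.292, apex=0.104, x_land=45.760, impact vy=-1.430
  bounce: vy ← 0.61·1.430 = 0.872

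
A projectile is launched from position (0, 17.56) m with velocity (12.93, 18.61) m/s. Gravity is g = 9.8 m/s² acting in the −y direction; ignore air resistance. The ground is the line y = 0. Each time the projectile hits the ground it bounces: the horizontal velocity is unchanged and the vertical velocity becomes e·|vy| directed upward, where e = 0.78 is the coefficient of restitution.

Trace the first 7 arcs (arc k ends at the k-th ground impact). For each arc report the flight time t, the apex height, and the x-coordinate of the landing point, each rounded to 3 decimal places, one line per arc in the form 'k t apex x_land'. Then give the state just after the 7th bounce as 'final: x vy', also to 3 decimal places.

1 4.580 35.230 59.224
2 4.183 21.434 113.310
3 3.263 13.040 155.496
4 2.545 7.934 188.402
5 1.985 4.827 214.068
6 1.548 2.937 234.088
7 1.208 1.787 249.704
final: 249.704 4.616

Arc 1: start y=17.560, vy=18.610 → t=4.580, apex=35.230, x_land=59.224, impact vy=-26.278
  bounce: vy ← 0.78·26.278 = 20.496
Arc 2: start y=0.000, vy=20.496 → t=4.183, apex=21.434, x_land=113.310, impact vy=-20.496
  bounce: vy ← 0.78·20.496 = 15.987
Arc 3: start y=0.000, vy=15.987 → t=3.263, apex=13.040, x_land=155.496, impact vy=-15.987
  bounce: vy ← 0.78·15.987 = 12.470
Arc 4: start y=0.000, vy=12.470 → t=2.545, apex=7.934, x_land=188.402, impact vy=-12.470
  bounce: vy ← 0.78·12.470 = 9.727
Arc 5: start y=0.000, vy=9.727 → t=1.985, apex=4.827, x_land=214.068, impact vy=-9.727
  bounce: vy ← 0.78·9.727 = 7.587
Arc 6: start y=0.000, vy=7.587 → t=1.548, apex=2.937, x_land=234.088, impact vy=-7.587
  bounce: vy ← 0.78·7.587 = 5.918
Arc 7: start y=0.000, vy=5.918 → t=1.208, apex=1.787, x_land=249.704, impact vy=-5.918
  bounce: vy ← 0.78·5.918 = 4.616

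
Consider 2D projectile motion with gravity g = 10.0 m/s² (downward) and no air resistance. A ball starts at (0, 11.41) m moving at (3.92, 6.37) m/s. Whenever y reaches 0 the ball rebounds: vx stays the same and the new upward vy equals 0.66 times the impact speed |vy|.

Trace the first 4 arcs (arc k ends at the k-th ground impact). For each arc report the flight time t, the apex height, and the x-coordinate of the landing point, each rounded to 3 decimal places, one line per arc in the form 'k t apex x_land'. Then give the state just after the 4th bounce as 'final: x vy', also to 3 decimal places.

Arc 1: start y=11.410, vy=6.370 → t=2.276, apex=13.439, x_land=8.924, impact vy=-16.394
  bounce: vy ← 0.66·16.394 = 10.820
Arc 2: start y=0.000, vy=10.820 → t=2.164, apex=5.854, x_land=17.407, impact vy=-10.820
  bounce: vy ← 0.66·10.820 = 7.141
Arc 3: start y=0.000, vy=7.141 → t=1.428, apex=2.550, x_land=23.006, impact vy=-7.141
  bounce: vy ← 0.66·7.141 = 4.713
Arc 4: start y=0.000, vy=4.713 → t=0.943, apex=1.111, x_land=26.701, impact vy=-4.713
  bounce: vy ← 0.66·4.713 = 3.111

1 2.276 13.439 8.924
2 2.164 5.854 17.407
3 1.428 2.550 23.006
4 0.943 1.111 26.701
final: 26.701 3.111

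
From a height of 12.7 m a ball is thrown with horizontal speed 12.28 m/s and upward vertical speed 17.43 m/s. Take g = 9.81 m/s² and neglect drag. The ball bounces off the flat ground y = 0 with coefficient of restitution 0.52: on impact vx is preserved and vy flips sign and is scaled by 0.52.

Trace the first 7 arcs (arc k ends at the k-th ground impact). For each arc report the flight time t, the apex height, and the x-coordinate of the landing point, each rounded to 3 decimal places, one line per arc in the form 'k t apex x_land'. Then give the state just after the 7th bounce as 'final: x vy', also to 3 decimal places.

1 4.174 28.184 51.255
2 2.493 7.621 81.869
3 1.296 2.061 97.788
4 0.674 0.557 106.066
5 0.351 0.151 110.370
6 0.182 0.041 112.609
7 0.095 0.011 113.773
final: 113.773 0.242

Arc 1: start y=12.700, vy=17.430 → t=4.174, apex=28.184, x_land=51.255, impact vy=-23.516
  bounce: vy ← 0.52·23.516 = 12.228
Arc 2: start y=0.000, vy=12.228 → t=2.493, apex=7.621, x_land=81.869, impact vy=-12.228
  bounce: vy ← 0.52·12.228 = 6.359
Arc 3: start y=0.000, vy=6.359 → t=1.296, apex=2.061, x_land=97.788, impact vy=-6.359
  bounce: vy ← 0.52·6.359 = 3.306
Arc 4: start y=0.000, vy=3.306 → t=0.674, apex=0.557, x_land=106.066, impact vy=-3.306
  bounce: vy ← 0.52·3.306 = 1.719
Arc 5: start y=0.000, vy=1.719 → t=0.351, apex=0.151, x_land=110.370, impact vy=-1.719
  bounce: vy ← 0.52·1.719 = 0.894
Arc 6: start y=0.000, vy=0.894 → t=0.182, apex=0.041, x_land=112.609, impact vy=-0.894
  bounce: vy ← 0.52·0.894 = 0.465
Arc 7: start y=0.000, vy=0.465 → t=0.095, apex=0.011, x_land=113.773, impact vy=-0.465
  bounce: vy ← 0.52·0.465 = 0.242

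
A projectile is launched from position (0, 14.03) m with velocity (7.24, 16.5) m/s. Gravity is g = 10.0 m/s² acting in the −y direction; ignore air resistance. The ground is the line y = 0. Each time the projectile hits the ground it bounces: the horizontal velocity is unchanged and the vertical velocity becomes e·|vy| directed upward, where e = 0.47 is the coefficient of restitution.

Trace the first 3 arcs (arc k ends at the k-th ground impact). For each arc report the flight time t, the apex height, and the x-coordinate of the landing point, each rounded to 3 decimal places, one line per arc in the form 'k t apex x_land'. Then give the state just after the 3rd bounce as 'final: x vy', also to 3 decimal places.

Arc 1: start y=14.030, vy=16.500 → t=4.001, apex=27.642, x_land=28.969, impact vy=-23.513
  bounce: vy ← 0.47·23.513 = 11.051
Arc 2: start y=0.000, vy=11.051 → t=2.210, apex=6.106, x_land=44.971, impact vy=-11.051
  bounce: vy ← 0.47·11.051 = 5.194
Arc 3: start y=0.000, vy=5.194 → t=1.039, apex=1.349, x_land=52.492, impact vy=-5.194
  bounce: vy ← 0.47·5.194 = 2.441

1 4.001 27.642 28.969
2 2.210 6.106 44.971
3 1.039 1.349 52.492
final: 52.492 2.441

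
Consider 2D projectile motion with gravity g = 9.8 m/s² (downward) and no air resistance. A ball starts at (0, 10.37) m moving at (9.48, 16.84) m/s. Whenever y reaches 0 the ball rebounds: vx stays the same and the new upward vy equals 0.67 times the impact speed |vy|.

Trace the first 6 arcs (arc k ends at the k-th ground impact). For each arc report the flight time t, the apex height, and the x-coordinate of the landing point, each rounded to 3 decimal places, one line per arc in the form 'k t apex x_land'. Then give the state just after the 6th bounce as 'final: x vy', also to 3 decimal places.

Arc 1: start y=10.370, vy=16.840 → t=3.970, apex=24.839, x_land=37.634, impact vy=-22.064
  bounce: vy ← 0.67·22.064 = 14.783
Arc 2: start y=0.000, vy=14.783 → t=3.017, apex=11.150, x_land=66.235, impact vy=-14.783
  bounce: vy ← 0.67·14.783 = 9.905
Arc 3: start y=0.000, vy=9.905 → t=2.021, apex=5.005, x_land=85.397, impact vy=-9.905
  bounce: vy ← 0.67·9.905 = 6.636
Arc 4: start y=0.000, vy=6.636 → t=1.354, apex=2.247, x_land=98.236, impact vy=-6.636
  bounce: vy ← 0.67·6.636 = 4.446
Arc 5: start y=0.000, vy=4.446 → t=0.907, apex=1.009, x_land=106.838, impact vy=-4.446
  bounce: vy ← 0.67·4.446 = 2.979
Arc 6: start y=0.000, vy=2.979 → t=0.608, apex=0.453, x_land=112.602, impact vy=-2.979
  bounce: vy ← 0.67·2.979 = 1.996

1 3.970 24.839 37.634
2 3.017 11.150 66.235
3 2.021 5.005 85.397
4 1.354 2.247 98.236
5 0.907 1.009 106.838
6 0.608 0.453 112.602
final: 112.602 1.996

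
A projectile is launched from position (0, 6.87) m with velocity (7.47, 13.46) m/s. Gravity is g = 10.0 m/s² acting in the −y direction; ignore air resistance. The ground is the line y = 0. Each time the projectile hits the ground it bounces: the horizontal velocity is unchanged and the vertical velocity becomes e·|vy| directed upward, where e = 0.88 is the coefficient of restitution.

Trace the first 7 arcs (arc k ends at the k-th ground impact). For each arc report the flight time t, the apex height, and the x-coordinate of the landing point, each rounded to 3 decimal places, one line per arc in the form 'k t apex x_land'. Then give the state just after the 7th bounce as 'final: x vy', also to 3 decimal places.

1 3.131 15.929 23.388
2 3.141 12.335 46.853
3 2.764 9.552 67.503
4 2.433 7.397 85.675
5 2.141 5.728 101.667
6 1.884 4.436 115.739
7 1.658 3.435 128.123
final: 128.123 7.294

Arc 1: start y=6.870, vy=13.460 → t=3.131, apex=15.929, x_land=23.388, impact vy=-17.849
  bounce: vy ← 0.88·17.849 = 15.707
Arc 2: start y=0.000, vy=15.707 → t=3.141, apex=12.335, x_land=46.853, impact vy=-15.707
  bounce: vy ← 0.88·15.707 = 13.822
Arc 3: start y=0.000, vy=13.822 → t=2.764, apex=9.552, x_land=67.503, impact vy=-13.822
  bounce: vy ← 0.88·13.822 = 12.163
Arc 4: start y=0.000, vy=12.163 → t=2.433, apex=7.397, x_land=85.675, impact vy=-12.163
  bounce: vy ← 0.88·12.163 = 10.704
Arc 5: start y=0.000, vy=10.704 → t=2.141, apex=5.728, x_land=101.667, impact vy=-10.704
  bounce: vy ← 0.88·10.704 = 9.419
Arc 6: start y=0.000, vy=9.419 → t=1.884, apex=4.436, x_land=115.739, impact vy=-9.419
  bounce: vy ← 0.88·9.419 = 8.289
Arc 7: start y=0.000, vy=8.289 → t=1.658, apex=3.435, x_land=128.123, impact vy=-8.289
  bounce: vy ← 0.88·8.289 = 7.294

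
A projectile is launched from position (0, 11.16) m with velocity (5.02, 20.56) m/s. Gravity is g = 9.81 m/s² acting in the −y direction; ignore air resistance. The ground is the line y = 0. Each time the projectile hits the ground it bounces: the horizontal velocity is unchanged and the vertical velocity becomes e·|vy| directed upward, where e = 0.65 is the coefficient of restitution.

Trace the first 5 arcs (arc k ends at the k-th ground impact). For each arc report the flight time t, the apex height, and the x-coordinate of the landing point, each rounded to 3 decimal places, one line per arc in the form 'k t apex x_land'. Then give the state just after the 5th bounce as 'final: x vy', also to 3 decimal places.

1 4.678 32.705 23.484
2 3.357 13.818 40.335
3 2.182 5.838 51.288
4 1.418 2.467 58.408
5 0.922 1.042 63.036
final: 63.036 2.939

Arc 1: start y=11.160, vy=20.560 → t=4.678, apex=32.705, x_land=23.484, impact vy=-25.331
  bounce: vy ← 0.65·25.331 = 16.465
Arc 2: start y=0.000, vy=16.465 → t=3.357, apex=13.818, x_land=40.335, impact vy=-16.465
  bounce: vy ← 0.65·16.465 = 10.702
Arc 3: start y=0.000, vy=10.702 → t=2.182, apex=5.838, x_land=51.288, impact vy=-10.702
  bounce: vy ← 0.65·10.702 = 6.957
Arc 4: start y=0.000, vy=6.957 → t=1.418, apex=2.467, x_land=58.408, impact vy=-6.957
  bounce: vy ← 0.65·6.957 = 4.522
Arc 5: start y=0.000, vy=4.522 → t=0.922, apex=1.042, x_land=63.036, impact vy=-4.522
  bounce: vy ← 0.65·4.522 = 2.939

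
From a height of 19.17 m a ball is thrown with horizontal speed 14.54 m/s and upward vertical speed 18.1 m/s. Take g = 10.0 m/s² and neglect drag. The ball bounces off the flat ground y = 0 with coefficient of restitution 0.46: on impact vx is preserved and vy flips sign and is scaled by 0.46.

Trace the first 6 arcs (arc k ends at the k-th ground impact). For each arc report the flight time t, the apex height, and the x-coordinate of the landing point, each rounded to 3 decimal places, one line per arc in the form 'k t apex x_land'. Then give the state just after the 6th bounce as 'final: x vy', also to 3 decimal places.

1 4.476 35.551 65.088
2 2.453 7.522 100.757
3 1.128 1.592 117.165
4 0.519 0.337 124.712
5 0.239 0.071 128.184
6 0.110 0.015 129.781
final: 129.781 0.253

Arc 1: start y=19.170, vy=18.100 → t=4.476, apex=35.551, x_land=65.088, impact vy=-26.665
  bounce: vy ← 0.46·26.665 = 12.266
Arc 2: start y=0.000, vy=12.266 → t=2.453, apex=7.522, x_land=100.757, impact vy=-12.266
  bounce: vy ← 0.46·12.266 = 5.642
Arc 3: start y=0.000, vy=5.642 → t=1.128, apex=1.592, x_land=117.165, impact vy=-5.642
  bounce: vy ← 0.46·5.642 = 2.595
Arc 4: start y=0.000, vy=2.595 → t=0.519, apex=0.337, x_land=124.712, impact vy=-2.595
  bounce: vy ← 0.46·2.595 = 1.194
Arc 5: start y=0.000, vy=1.194 → t=0.239, apex=0.071, x_land=128.184, impact vy=-1.194
  bounce: vy ← 0.46·1.194 = 0.549
Arc 6: start y=0.000, vy=0.549 → t=0.110, apex=0.015, x_land=129.781, impact vy=-0.549
  bounce: vy ← 0.46·0.549 = 0.253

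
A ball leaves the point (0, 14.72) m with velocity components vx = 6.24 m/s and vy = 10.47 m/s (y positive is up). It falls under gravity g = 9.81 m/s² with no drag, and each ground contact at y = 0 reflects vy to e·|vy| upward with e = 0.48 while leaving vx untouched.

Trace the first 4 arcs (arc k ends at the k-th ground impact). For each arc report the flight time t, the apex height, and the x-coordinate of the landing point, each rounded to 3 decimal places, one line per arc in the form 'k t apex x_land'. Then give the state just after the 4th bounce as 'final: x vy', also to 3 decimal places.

1 3.102 20.307 19.356
2 1.953 4.679 31.545
3 0.938 1.078 37.396
4 0.450 0.248 40.204
final: 40.204 1.060

Arc 1: start y=14.720, vy=10.470 → t=3.102, apex=20.307, x_land=19.356, impact vy=-19.961
  bounce: vy ← 0.48·19.961 = 9.581
Arc 2: start y=0.000, vy=9.581 → t=1.953, apex=4.679, x_land=31.545, impact vy=-9.581
  bounce: vy ← 0.48·9.581 = 4.599
Arc 3: start y=0.000, vy=4.599 → t=0.938, apex=1.078, x_land=37.396, impact vy=-4.599
  bounce: vy ← 0.48·4.599 = 2.207
Arc 4: start y=0.000, vy=2.207 → t=0.450, apex=0.248, x_land=40.204, impact vy=-2.207
  bounce: vy ← 0.48·2.207 = 1.060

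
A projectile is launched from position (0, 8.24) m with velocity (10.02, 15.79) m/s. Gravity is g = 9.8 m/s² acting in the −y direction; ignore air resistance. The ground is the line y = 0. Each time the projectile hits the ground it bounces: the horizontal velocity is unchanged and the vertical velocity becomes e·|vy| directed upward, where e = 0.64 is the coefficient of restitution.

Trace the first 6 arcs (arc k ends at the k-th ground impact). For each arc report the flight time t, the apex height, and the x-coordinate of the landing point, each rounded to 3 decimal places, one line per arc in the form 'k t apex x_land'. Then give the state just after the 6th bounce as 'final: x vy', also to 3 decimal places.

1 3.679 20.961 36.868
2 2.647 8.585 63.395
3 1.694 3.517 80.372
4 1.084 1.440 91.237
5 0.694 0.590 98.191
6 0.444 0.242 102.642
final: 102.642 1.393

Arc 1: start y=8.240, vy=15.790 → t=3.679, apex=20.961, x_land=36.868, impact vy=-20.269
  bounce: vy ← 0.64·20.269 = 12.972
Arc 2: start y=0.000, vy=12.972 → t=2.647, apex=8.585, x_land=63.395, impact vy=-12.972
  bounce: vy ← 0.64·12.972 = 8.302
Arc 3: start y=0.000, vy=8.302 → t=1.694, apex=3.517, x_land=80.372, impact vy=-8.302
  bounce: vy ← 0.64·8.302 = 5.313
Arc 4: start y=0.000, vy=5.313 → t=1.084, apex=1.440, x_land=91.237, impact vy=-5.313
  bounce: vy ← 0.64·5.313 = 3.401
Arc 5: start y=0.000, vy=3.401 → t=0.694, apex=0.590, x_land=98.191, impact vy=-3.401
  bounce: vy ← 0.64·3.401 = 2.176
Arc 6: start y=0.000, vy=2.176 → t=0.444, apex=0.242, x_land=102.642, impact vy=-2.176
  bounce: vy ← 0.64·2.176 = 1.393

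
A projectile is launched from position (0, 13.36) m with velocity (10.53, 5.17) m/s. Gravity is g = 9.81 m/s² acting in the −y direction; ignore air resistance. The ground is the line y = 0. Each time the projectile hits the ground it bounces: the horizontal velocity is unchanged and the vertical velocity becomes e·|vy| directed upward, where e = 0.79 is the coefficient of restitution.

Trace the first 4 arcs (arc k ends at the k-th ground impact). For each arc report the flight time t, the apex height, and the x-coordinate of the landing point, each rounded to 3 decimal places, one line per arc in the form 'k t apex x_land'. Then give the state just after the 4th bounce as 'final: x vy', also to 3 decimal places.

Arc 1: start y=13.360, vy=5.170 → t=2.259, apex=14.722, x_land=23.792, impact vy=-16.996
  bounce: vy ← 0.79·16.996 = 13.427
Arc 2: start y=0.000, vy=13.427 → t=2.737, apex=9.188, x_land=52.616, impact vy=-13.427
  bounce: vy ← 0.79·13.427 = 10.607
Arc 3: start y=0.000, vy=10.607 → t=2.162, apex=5.734, x_land=75.387, impact vy=-10.607
  bounce: vy ← 0.79·10.607 = 8.380
Arc 4: start y=0.000, vy=8.380 → t=1.708, apex=3.579, x_land=93.376, impact vy=-8.380
  bounce: vy ← 0.79·8.380 = 6.620

1 2.259 14.722 23.792
2 2.737 9.188 52.616
3 2.162 5.734 75.387
4 1.708 3.579 93.376
final: 93.376 6.620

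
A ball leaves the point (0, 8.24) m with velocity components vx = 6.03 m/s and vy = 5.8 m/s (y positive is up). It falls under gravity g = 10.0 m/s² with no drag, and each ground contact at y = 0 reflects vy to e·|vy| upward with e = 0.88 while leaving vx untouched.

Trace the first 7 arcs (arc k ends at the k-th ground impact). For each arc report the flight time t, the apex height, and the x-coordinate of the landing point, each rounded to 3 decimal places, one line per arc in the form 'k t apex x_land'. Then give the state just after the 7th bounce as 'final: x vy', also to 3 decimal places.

1 1.989 9.922 11.992
2 2.479 7.684 26.942
3 2.182 5.950 40.098
4 1.920 4.608 51.675
5 1.690 3.568 61.863
6 1.487 2.763 70.829
7 1.308 2.140 78.719
final: 78.719 5.757

Arc 1: start y=8.240, vy=5.800 → t=1.989, apex=9.922, x_land=11.992, impact vy=-14.087
  bounce: vy ← 0.88·14.087 = 12.396
Arc 2: start y=0.000, vy=12.396 → t=2.479, apex=7.684, x_land=26.942, impact vy=-12.396
  bounce: vy ← 0.88·12.396 = 10.909
Arc 3: start y=0.000, vy=10.909 → t=2.182, apex=5.950, x_land=40.098, impact vy=-10.909
  bounce: vy ← 0.88·10.909 = 9.600
Arc 4: start y=0.000, vy=9.600 → t=1.920, apex=4.608, x_land=51.675, impact vy=-9.600
  bounce: vy ← 0.88·9.600 = 8.448
Arc 5: start y=0.000, vy=8.448 → t=1.690, apex=3.568, x_land=61.863, impact vy=-8.448
  bounce: vy ← 0.88·8.448 = 7.434
Arc 6: start y=0.000, vy=7.434 → t=1.487, apex=2.763, x_land=70.829, impact vy=-7.434
  bounce: vy ← 0.88·7.434 = 6.542
Arc 7: start y=0.000, vy=6.542 → t=1.308, apex=2.140, x_land=78.719, impact vy=-6.542
  bounce: vy ← 0.88·6.542 = 5.757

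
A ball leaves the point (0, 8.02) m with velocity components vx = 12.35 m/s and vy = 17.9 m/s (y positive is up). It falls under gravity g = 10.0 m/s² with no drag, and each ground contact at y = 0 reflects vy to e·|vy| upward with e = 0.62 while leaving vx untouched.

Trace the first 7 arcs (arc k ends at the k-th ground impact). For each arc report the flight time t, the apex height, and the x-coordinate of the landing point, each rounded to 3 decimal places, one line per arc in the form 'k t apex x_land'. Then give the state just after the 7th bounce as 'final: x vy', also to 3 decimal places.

Arc 1: start y=8.020, vy=17.900 → t=3.983, apex=24.040, x_land=49.187, impact vy=-21.927
  bounce: vy ← 0.62·21.927 = 13.595
Arc 2: start y=0.000, vy=13.595 → t=2.719, apex=9.241, x_land=82.766, impact vy=-13.595
  bounce: vy ← 0.62·13.595 = 8.429
Arc 3: start y=0.000, vy=8.429 → t=1.686, apex=3.552, x_land=103.586, impact vy=-8.429
  bounce: vy ← 0.62·8.429 = 5.226
Arc 4: start y=0.000, vy=5.226 → t=1.045, apex=1.366, x_land=116.494, impact vy=-5.226
  bounce: vy ← 0.62·5.226 = 3.240
Arc 5: start y=0.000, vy=3.240 → t=0.648, apex=0.525, x_land=124.497, impact vy=-3.240
  bounce: vy ← 0.62·3.240 = 2.009
Arc 6: start y=0.000, vy=2.009 → t=0.402, apex=0.202, x_land=129.459, impact vy=-2.009
  bounce: vy ← 0.62·2.009 = 1.245
Arc 7: start y=0.000, vy=1.245 → t=0.249, apex=0.078, x_land=132.535, impact vy=-1.245
  bounce: vy ← 0.62·1.245 = 0.772

1 3.983 24.040 49.187
2 2.719 9.241 82.766
3 1.686 3.552 103.586
4 1.045 1.366 116.494
5 0.648 0.525 124.497
6 0.402 0.202 129.459
7 0.249 0.078 132.535
final: 132.535 0.772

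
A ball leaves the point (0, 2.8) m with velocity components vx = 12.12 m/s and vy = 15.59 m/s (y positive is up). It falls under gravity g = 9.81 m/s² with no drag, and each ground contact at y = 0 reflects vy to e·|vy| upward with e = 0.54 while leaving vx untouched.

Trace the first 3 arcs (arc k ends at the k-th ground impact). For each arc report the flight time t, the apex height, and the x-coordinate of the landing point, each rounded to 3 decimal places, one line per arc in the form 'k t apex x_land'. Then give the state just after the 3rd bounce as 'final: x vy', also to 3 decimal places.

1 3.349 15.188 40.588
2 1.900 4.429 63.621
3 1.026 1.291 76.059
final: 76.059 2.718

Arc 1: start y=2.800, vy=15.590 → t=3.349, apex=15.188, x_land=40.588, impact vy=-17.262
  bounce: vy ← 0.54·17.262 = 9.322
Arc 2: start y=0.000, vy=9.322 → t=1.900, apex=4.429, x_land=63.621, impact vy=-9.322
  bounce: vy ← 0.54·9.322 = 5.034
Arc 3: start y=0.000, vy=5.034 → t=1.026, apex=1.291, x_land=76.059, impact vy=-5.034
  bounce: vy ← 0.54·5.034 = 2.718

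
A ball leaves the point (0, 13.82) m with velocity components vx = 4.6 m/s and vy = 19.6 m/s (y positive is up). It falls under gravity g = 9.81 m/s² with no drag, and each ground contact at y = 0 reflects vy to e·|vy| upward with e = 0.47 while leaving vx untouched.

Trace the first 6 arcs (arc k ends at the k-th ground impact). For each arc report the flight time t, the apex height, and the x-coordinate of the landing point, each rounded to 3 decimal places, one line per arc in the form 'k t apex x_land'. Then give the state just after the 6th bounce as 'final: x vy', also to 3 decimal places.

Arc 1: start y=13.820, vy=19.600 → t=4.607, apex=33.400, x_land=21.194, impact vy=-25.599
  bounce: vy ← 0.47·25.599 = 12.032
Arc 2: start y=0.000, vy=12.032 → t=2.453, apex=7.378, x_land=32.478, impact vy=-12.032
  bounce: vy ← 0.47·12.032 = 5.655
Arc 3: start y=0.000, vy=5.655 → t=1.153, apex=1.630, x_land=37.781, impact vy=-5.655
  bounce: vy ← 0.47·5.655 = 2.658
Arc 4: start y=0.000, vy=2.658 → t=0.542, apex=0.360, x_land=40.273, impact vy=-2.658
  bounce: vy ← 0.47·2.658 = 1.249
Arc 5: start y=0.000, vy=1.249 → t=0.255, apex=0.080, x_land=41.445, impact vy=-1.249
  bounce: vy ← 0.47·1.249 = 0.587
Arc 6: start y=0.000, vy=0.587 → t=0.120, apex=0.018, x_land=41.995, impact vy=-0.587
  bounce: vy ← 0.47·0.587 = 0.276

1 4.607 33.400 21.194
2 2.453 7.378 32.478
3 1.153 1.630 37.781
4 0.542 0.360 40.273
5 0.255 0.080 41.445
6 0.120 0.018 41.995
final: 41.995 0.276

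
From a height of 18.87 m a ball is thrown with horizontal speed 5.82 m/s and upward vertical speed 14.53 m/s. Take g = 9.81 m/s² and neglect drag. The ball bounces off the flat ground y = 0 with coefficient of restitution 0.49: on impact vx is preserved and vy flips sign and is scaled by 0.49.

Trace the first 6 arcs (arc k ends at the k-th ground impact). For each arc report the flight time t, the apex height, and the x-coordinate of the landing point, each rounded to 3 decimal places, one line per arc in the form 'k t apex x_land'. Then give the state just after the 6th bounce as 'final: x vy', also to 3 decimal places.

Arc 1: start y=18.870, vy=14.530 → t=3.939, apex=29.630, x_land=22.925, impact vy=-24.111
  bounce: vy ← 0.49·24.111 = 11.814
Arc 2: start y=0.000, vy=11.814 → t=2.409, apex=7.114, x_land=36.943, impact vy=-11.814
  bounce: vy ← 0.49·11.814 = 5.789
Arc 3: start y=0.000, vy=5.789 → t=1.180, apex=1.708, x_land=43.812, impact vy=-5.789
  bounce: vy ← 0.49·5.789 = 2.837
Arc 4: start y=0.000, vy=2.837 → t=0.578, apex=0.410, x_land=47.178, impact vy=-2.837
  bounce: vy ← 0.49·2.837 = 1.390
Arc 5: start y=0.000, vy=1.390 → t=0.283, apex=0.098, x_land=48.827, impact vy=-1.390
  bounce: vy ← 0.49·1.390 = 0.681
Arc 6: start y=0.000, vy=0.681 → t=0.139, apex=0.024, x_land=49.635, impact vy=-0.681
  bounce: vy ← 0.49·0.681 = 0.334

1 3.939 29.630 22.925
2 2.409 7.114 36.943
3 1.180 1.708 43.812
4 0.578 0.410 47.178
5 0.283 0.098 48.827
6 0.139 0.024 49.635
final: 49.635 0.334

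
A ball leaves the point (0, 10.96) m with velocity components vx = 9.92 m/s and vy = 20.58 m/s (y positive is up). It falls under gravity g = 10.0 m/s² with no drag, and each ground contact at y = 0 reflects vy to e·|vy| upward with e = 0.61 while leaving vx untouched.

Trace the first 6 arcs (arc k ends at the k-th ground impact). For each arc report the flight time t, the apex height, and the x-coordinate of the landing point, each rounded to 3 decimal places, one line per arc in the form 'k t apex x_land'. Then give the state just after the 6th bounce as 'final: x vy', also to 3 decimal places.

Arc 1: start y=10.960, vy=20.580 → t=4.593, apex=32.137, x_land=45.565, impact vy=-25.352
  bounce: vy ← 0.61·25.352 = 15.465
Arc 2: start y=0.000, vy=15.465 → t=3.093, apex=11.958, x_land=76.247, impact vy=-15.465
  bounce: vy ← 0.61·15.465 = 9.434
Arc 3: start y=0.000, vy=9.434 → t=1.887, apex=4.450, x_land=94.963, impact vy=-9.434
  bounce: vy ← 0.61·9.434 = 5.754
Arc 4: start y=0.000, vy=5.754 → t=1.151, apex=1.656, x_land=106.380, impact vy=-5.754
  bounce: vy ← 0.61·5.754 = 3.510
Arc 5: start y=0.000, vy=3.510 → t=0.702, apex=0.616, x_land=113.344, impact vy=-3.510
  bounce: vy ← 0.61·3.510 = 2.141
Arc 6: start y=0.000, vy=2.141 → t=0.428, apex=0.229, x_land=117.593, impact vy=-2.141
  bounce: vy ← 0.61·2.141 = 1.306

1 4.593 32.137 45.565
2 3.093 11.958 76.247
3 1.887 4.450 94.963
4 1.151 1.656 106.380
5 0.702 0.616 113.344
6 0.428 0.229 117.593
final: 117.593 1.306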